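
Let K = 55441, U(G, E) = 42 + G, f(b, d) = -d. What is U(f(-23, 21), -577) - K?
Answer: -55420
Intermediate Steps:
U(f(-23, 21), -577) - K = (42 - 1*21) - 1*55441 = (42 - 21) - 55441 = 21 - 55441 = -55420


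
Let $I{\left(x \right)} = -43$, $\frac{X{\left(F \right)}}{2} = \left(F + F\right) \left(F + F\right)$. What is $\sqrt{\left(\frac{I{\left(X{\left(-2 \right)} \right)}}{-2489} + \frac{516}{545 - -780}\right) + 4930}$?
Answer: $\frac{3 \sqrt{238331681689937}}{659585} \approx 70.217$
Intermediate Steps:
$X{\left(F \right)} = 8 F^{2}$ ($X{\left(F \right)} = 2 \left(F + F\right) \left(F + F\right) = 2 \cdot 2 F 2 F = 2 \cdot 4 F^{2} = 8 F^{2}$)
$\sqrt{\left(\frac{I{\left(X{\left(-2 \right)} \right)}}{-2489} + \frac{516}{545 - -780}\right) + 4930} = \sqrt{\left(- \frac{43}{-2489} + \frac{516}{545 - -780}\right) + 4930} = \sqrt{\left(\left(-43\right) \left(- \frac{1}{2489}\right) + \frac{516}{545 + 780}\right) + 4930} = \sqrt{\left(\frac{43}{2489} + \frac{516}{1325}\right) + 4930} = \sqrt{\frac{1341299}{3297925} + 4930} = \sqrt{\frac{16260111549}{3297925}} = \frac{3 \sqrt{238331681689937}}{659585}$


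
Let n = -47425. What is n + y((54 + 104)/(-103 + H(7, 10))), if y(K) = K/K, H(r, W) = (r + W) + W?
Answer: -47424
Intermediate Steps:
H(r, W) = r + 2*W (H(r, W) = (W + r) + W = r + 2*W)
y(K) = 1
n + y((54 + 104)/(-103 + H(7, 10))) = -47425 + 1 = -47424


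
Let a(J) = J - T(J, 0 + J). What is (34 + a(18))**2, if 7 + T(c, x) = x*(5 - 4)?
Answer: 1681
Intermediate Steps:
T(c, x) = -7 + x (T(c, x) = -7 + x*(5 - 4) = -7 + x*1 = -7 + x)
a(J) = 7 (a(J) = J - (-7 + (0 + J)) = J - (-7 + J) = J + (7 - J) = 7)
(34 + a(18))**2 = (34 + 7)**2 = 41**2 = 1681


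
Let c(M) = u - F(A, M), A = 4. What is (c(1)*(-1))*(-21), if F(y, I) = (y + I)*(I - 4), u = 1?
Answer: 336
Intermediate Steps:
F(y, I) = (-4 + I)*(I + y) (F(y, I) = (I + y)*(-4 + I) = (-4 + I)*(I + y))
c(M) = 17 - M² (c(M) = 1 - (M² - 4*M - 4*4 + M*4) = 1 - (M² - 4*M - 16 + 4*M) = 1 - (-16 + M²) = 1 + (16 - M²) = 17 - M²)
(c(1)*(-1))*(-21) = ((17 - 1*1²)*(-1))*(-21) = ((17 - 1*1)*(-1))*(-21) = ((17 - 1)*(-1))*(-21) = (16*(-1))*(-21) = -16*(-21) = 336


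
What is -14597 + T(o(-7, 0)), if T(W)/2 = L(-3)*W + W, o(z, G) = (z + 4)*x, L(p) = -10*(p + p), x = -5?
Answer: -12767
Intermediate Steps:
L(p) = -20*p
o(z, G) = -20 - 5*z (o(z, G) = (z + 4)*(-5) = (4 + z)*(-5) = -20 - 5*z)
T(W) = 122*W (T(W) = 2*((-20*(-3))*W + W) = 2*(60*W + W) = 2*(61*W) = 122*W)
-14597 + T(o(-7, 0)) = -14597 + 122*(-20 - 5*(-7)) = -14597 + 122*(-20 + 35) = -14597 + 122*15 = -14597 + 1830 = -12767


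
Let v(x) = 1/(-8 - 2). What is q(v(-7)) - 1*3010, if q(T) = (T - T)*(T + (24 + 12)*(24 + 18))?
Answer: -3010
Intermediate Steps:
v(x) = -1/10 (v(x) = 1/(-10) = -1/10)
q(T) = 0 (q(T) = 0*(T + 36*42) = 0*(T + 1512) = 0*(1512 + T) = 0)
q(v(-7)) - 1*3010 = 0 - 1*3010 = 0 - 3010 = -3010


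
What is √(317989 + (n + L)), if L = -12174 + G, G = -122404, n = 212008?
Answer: √395419 ≈ 628.82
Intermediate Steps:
L = -134578 (L = -12174 - 122404 = -134578)
√(317989 + (n + L)) = √(317989 + (212008 - 134578)) = √(317989 + 77430) = √395419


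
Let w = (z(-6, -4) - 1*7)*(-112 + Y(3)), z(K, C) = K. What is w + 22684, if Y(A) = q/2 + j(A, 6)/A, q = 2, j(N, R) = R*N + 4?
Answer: 72095/3 ≈ 24032.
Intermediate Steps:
j(N, R) = 4 + N*R (j(N, R) = N*R + 4 = 4 + N*R)
Y(A) = 1 + (4 + 6*A)/A (Y(A) = 2/2 + (4 + A*6)/A = 2*(½) + (4 + 6*A)/A = 1 + (4 + 6*A)/A)
w = 4043/3 (w = (-6 - 1*7)*(-112 + (7 + 4/3)) = (-6 - 7)*(-112 + (7 + 4*(⅓))) = -13*(-112 + (7 + 4/3)) = -13*(-112 + 25/3) = -13*(-311/3) = 4043/3 ≈ 1347.7)
w + 22684 = 4043/3 + 22684 = 72095/3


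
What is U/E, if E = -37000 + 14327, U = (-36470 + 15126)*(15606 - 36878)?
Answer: -454029568/22673 ≈ -20025.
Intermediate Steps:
U = 454029568 (U = -21344*(-21272) = 454029568)
E = -22673
U/E = 454029568/(-22673) = 454029568*(-1/22673) = -454029568/22673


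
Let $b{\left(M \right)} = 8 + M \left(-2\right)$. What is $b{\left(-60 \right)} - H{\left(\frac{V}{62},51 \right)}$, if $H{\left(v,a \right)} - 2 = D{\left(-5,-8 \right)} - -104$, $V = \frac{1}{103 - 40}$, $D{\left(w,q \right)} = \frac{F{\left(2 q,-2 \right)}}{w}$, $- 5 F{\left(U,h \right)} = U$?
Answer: $\frac{566}{25} \approx 22.64$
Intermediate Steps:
$F{\left(U,h \right)} = - \frac{U}{5}$
$D{\left(w,q \right)} = - \frac{2 q}{5 w}$ ($D{\left(w,q \right)} = \frac{\left(- \frac{1}{5}\right) 2 q}{w} = \frac{\left(- \frac{2}{5}\right) q}{w} = - \frac{2 q}{5 w}$)
$V = \frac{1}{63} \approx 0.015873$
$b{\left(M \right)} = 8 - 2 M$
$H{\left(v,a \right)} = \frac{2634}{25}$ ($H{\left(v,a \right)} = 2 - \left(-104 - \frac{16}{5 \left(-5\right)}\right) = 2 + \left(\left(- \frac{2}{5}\right) \left(-8\right) \left(- \frac{1}{5}\right) + 104\right) = 2 + \left(- \frac{16}{25} + 104\right) = 2 + \frac{2584}{25} = \frac{2634}{25}$)
$b{\left(-60 \right)} - H{\left(\frac{V}{62},51 \right)} = \left(8 - -120\right) - \frac{2634}{25} = \left(8 + 120\right) - \frac{2634}{25} = 128 - \frac{2634}{25} = \frac{566}{25}$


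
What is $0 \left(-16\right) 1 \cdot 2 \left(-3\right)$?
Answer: $0$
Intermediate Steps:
$0 \left(-16\right) 1 \cdot 2 \left(-3\right) = 0 \cdot 2 \left(-3\right) = 0 \left(-6\right) = 0$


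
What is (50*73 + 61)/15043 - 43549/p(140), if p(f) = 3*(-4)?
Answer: 655152139/180516 ≈ 3629.3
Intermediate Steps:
p(f) = -12
(50*73 + 61)/15043 - 43549/p(140) = (50*73 + 61)/15043 - 43549/(-12) = (3650 + 61)*(1/15043) - 43549*(-1/12) = 3711*(1/15043) + 43549/12 = 3711/15043 + 43549/12 = 655152139/180516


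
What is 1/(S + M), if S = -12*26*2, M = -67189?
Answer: -1/67813 ≈ -1.4746e-5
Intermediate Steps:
S = -624 (S = -312*2 = -624)
1/(S + M) = 1/(-624 - 67189) = 1/(-67813) = -1/67813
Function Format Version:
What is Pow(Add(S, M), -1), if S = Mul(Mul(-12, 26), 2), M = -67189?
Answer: Rational(-1, 67813) ≈ -1.4746e-5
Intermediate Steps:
S = -624 (S = Mul(-312, 2) = -624)
Pow(Add(S, M), -1) = Pow(Add(-624, -67189), -1) = Pow(-67813, -1) = Rational(-1, 67813)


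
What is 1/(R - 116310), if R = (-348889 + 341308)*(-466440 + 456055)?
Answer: 1/78612375 ≈ 1.2721e-8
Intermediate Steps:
R = 78728685 (R = -7581*(-10385) = 78728685)
1/(R - 116310) = 1/(78728685 - 116310) = 1/78612375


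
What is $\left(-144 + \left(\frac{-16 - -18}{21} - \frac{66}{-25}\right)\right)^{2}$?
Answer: $\frac{5500298896}{275625} \approx 19956.0$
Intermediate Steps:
$\left(-144 + \left(\frac{-16 - -18}{21} - \frac{66}{-25}\right)\right)^{2} = \left(-144 + \left(\left(-16 + 18\right) \frac{1}{21} - - \frac{66}{25}\right)\right)^{2} = \left(-144 + \left(2 \cdot \frac{1}{21} + \frac{66}{25}\right)\right)^{2} = \left(-144 + \left(\frac{2}{21} + \frac{66}{25}\right)\right)^{2} = \left(-144 + \frac{1436}{525}\right)^{2} = \left(- \frac{74164}{525}\right)^{2} = \frac{5500298896}{275625}$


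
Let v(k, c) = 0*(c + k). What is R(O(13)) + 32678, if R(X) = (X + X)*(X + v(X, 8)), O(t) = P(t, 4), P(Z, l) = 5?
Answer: 32728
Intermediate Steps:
v(k, c) = 0
O(t) = 5
R(X) = 2*X**2 (R(X) = (X + X)*(X + 0) = (2*X)*X = 2*X**2)
R(O(13)) + 32678 = 2*5**2 + 32678 = 2*25 + 32678 = 50 + 32678 = 32728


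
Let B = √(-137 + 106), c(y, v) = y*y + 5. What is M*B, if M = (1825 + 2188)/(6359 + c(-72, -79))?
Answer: 4013*I*√31/11548 ≈ 1.9348*I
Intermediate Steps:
c(y, v) = 5 + y² (c(y, v) = y² + 5 = 5 + y²)
B = I*√31 (B = √(-31) = I*√31 ≈ 5.5678*I)
M = 4013/11548 (M = (1825 + 2188)/(6359 + (5 + (-72)²)) = 4013/(6359 + (5 + 5184)) = 4013/(6359 + 5189) = 4013/11548 ≈ 0.34751)
M*B = 4013*(I*√31)/11548 = 4013*I*√31/11548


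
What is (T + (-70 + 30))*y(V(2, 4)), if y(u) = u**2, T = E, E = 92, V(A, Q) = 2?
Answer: 208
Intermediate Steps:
T = 92
(T + (-70 + 30))*y(V(2, 4)) = (92 + (-70 + 30))*2**2 = (92 - 40)*4 = 52*4 = 208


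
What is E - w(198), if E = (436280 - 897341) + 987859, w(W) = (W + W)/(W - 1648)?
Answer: 381928748/725 ≈ 5.2680e+5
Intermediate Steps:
w(W) = 2*W/(-1648 + W) (w(W) = (2*W)/(-1648 + W) = 2*W/(-1648 + W))
E = 526798 (E = -461061 + 987859 = 526798)
E - w(198) = 526798 - 2*198/(-1648 + 198) = 526798 - 2*198/(-1450) = 526798 - 2*198*(-1)/1450 = 526798 - 1*(-198/725) = 526798 + 198/725 = 381928748/725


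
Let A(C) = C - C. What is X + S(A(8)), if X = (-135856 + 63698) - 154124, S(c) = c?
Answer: -226282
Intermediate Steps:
A(C) = 0
X = -226282 (X = -72158 - 154124 = -226282)
X + S(A(8)) = -226282 + 0 = -226282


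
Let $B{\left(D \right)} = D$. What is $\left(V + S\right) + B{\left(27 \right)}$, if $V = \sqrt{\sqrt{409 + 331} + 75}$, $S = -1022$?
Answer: $-995 + \sqrt{75 + 2 \sqrt{185}} \approx -984.89$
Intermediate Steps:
$V = \sqrt{75 + 2 \sqrt{185}}$ ($V = \sqrt{\sqrt{740} + 75} = \sqrt{2 \sqrt{185} + 75} = \sqrt{75 + 2 \sqrt{185}} \approx 10.11$)
$\left(V + S\right) + B{\left(27 \right)} = \left(\sqrt{75 + 2 \sqrt{185}} - 1022\right) + 27 = \left(-1022 + \sqrt{75 + 2 \sqrt{185}}\right) + 27 = -995 + \sqrt{75 + 2 \sqrt{185}}$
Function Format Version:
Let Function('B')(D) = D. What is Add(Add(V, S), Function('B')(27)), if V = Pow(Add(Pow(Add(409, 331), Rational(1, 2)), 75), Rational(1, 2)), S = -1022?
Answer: Add(-995, Pow(Add(75, Mul(2, Pow(185, Rational(1, 2)))), Rational(1, 2))) ≈ -984.89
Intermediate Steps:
V = Pow(Add(75, Mul(2, Pow(185, Rational(1, 2)))), Rational(1, 2)) (V = Pow(Add(Pow(740, Rational(1, 2)), 75), Rational(1, 2)) = Pow(Add(Mul(2, Pow(185, Rational(1, 2))), 75), Rational(1, 2)) = Pow(Add(75, Mul(2, Pow(185, Rational(1, 2)))), Rational(1, 2)) ≈ 10.110)
Add(Add(V, S), Function('B')(27)) = Add(Add(Pow(Add(75, Mul(2, Pow(185, Rational(1, 2)))), Rational(1, 2)), -1022), 27) = Add(Add(-1022, Pow(Add(75, Mul(2, Pow(185, Rational(1, 2)))), Rational(1, 2))), 27) = Add(-995, Pow(Add(75, Mul(2, Pow(185, Rational(1, 2)))), Rational(1, 2)))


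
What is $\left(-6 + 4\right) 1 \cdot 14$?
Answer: $-28$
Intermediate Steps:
$\left(-6 + 4\right) 1 \cdot 14 = \left(-2\right) 1 \cdot 14 = \left(-2\right) 14 = -28$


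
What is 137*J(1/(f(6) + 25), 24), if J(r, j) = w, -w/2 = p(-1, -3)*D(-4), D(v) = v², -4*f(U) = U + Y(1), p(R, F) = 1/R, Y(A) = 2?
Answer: 4384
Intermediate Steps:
f(U) = -½ - U/4 (f(U) = -(U + 2)/4 = -(2 + U)/4 = -½ - U/4)
w = 32 (w = -2*(-4)²/(-1) = -(-2)*16 = -2*(-16) = 32)
J(r, j) = 32
137*J(1/(f(6) + 25), 24) = 137*32 = 4384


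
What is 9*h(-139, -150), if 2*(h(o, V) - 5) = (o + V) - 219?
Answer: -2241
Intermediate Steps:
h(o, V) = -209/2 + V/2 + o/2 (h(o, V) = 5 + ((o + V) - 219)/2 = 5 + ((V + o) - 219)/2 = 5 + (-219 + V + o)/2 = 5 + (-219/2 + V/2 + o/2) = -209/2 + V/2 + o/2)
9*h(-139, -150) = 9*(-209/2 + (½)*(-150) + (½)*(-139)) = 9*(-209/2 - 75 - 139/2) = 9*(-249) = -2241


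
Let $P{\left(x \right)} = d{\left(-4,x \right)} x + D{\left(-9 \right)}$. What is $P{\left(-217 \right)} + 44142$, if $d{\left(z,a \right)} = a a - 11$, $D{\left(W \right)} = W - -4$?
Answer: $-10171789$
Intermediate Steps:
$D{\left(W \right)} = 4 + W$ ($D{\left(W \right)} = W + 4 = 4 + W$)
$d{\left(z,a \right)} = -11 + a^{2}$ ($d{\left(z,a \right)} = a^{2} - 11 = -11 + a^{2}$)
$P{\left(x \right)} = -5 + x \left(-11 + x^{2}\right)$ ($P{\left(x \right)} = \left(-11 + x^{2}\right) x + \left(4 - 9\right) = x \left(-11 + x^{2}\right) - 5 = -5 + x \left(-11 + x^{2}\right)$)
$P{\left(-217 \right)} + 44142 = \left(-5 - 217 \left(-11 + \left(-217\right)^{2}\right)\right) + 44142 = \left(-5 - 217 \left(-11 + 47089\right)\right) + 44142 = \left(-5 - 10215926\right) + 44142 = -10215931 + 44142 = -10171789$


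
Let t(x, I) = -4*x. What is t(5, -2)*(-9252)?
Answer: 185040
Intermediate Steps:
t(5, -2)*(-9252) = -4*5*(-9252) = -20*(-9252) = 185040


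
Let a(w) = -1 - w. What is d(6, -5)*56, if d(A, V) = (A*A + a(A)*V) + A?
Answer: 4312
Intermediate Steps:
d(A, V) = A + A² + V*(-1 - A) (d(A, V) = (A*A + (-1 - A)*V) + A = (A² + V*(-1 - A)) + A = A + A² + V*(-1 - A))
d(6, -5)*56 = (6 + 6² - 1*(-5)*(1 + 6))*56 = (6 + 36 - 1*(-5)*7)*56 = (6 + 36 + 35)*56 = 77*56 = 4312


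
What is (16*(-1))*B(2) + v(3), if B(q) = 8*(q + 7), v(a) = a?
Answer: -1149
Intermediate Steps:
B(q) = 56 + 8*q (B(q) = 8*(7 + q) = 56 + 8*q)
(16*(-1))*B(2) + v(3) = (16*(-1))*(56 + 8*2) + 3 = -16*(56 + 16) + 3 = -16*72 + 3 = -1152 + 3 = -1149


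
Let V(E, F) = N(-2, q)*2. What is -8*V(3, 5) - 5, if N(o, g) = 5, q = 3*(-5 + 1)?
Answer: -85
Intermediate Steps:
q = -12 (q = 3*(-4) = -12)
V(E, F) = 10 (V(E, F) = 5*2 = 10)
-8*V(3, 5) - 5 = -8*10 - 5 = -80 - 5 = -85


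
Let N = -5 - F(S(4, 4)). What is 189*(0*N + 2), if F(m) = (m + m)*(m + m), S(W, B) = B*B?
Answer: 378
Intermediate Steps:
S(W, B) = B**2
F(m) = 4*m**2 (F(m) = (2*m)*(2*m) = 4*m**2)
N = -1029 (N = -5 - 4*(4**2)**2 = -5 - 4*16**2 = -5 - 4*256 = -5 - 1*1024 = -5 - 1024 = -1029)
189*(0*N + 2) = 189*(0*(-1029) + 2) = 189*(0 + 2) = 189*2 = 378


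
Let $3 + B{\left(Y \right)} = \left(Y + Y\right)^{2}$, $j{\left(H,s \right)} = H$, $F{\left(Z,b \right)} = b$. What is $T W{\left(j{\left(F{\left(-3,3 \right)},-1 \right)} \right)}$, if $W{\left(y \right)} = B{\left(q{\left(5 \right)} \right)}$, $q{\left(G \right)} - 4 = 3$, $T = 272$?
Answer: $52496$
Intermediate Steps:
$q{\left(G \right)} = 7$ ($q{\left(G \right)} = 4 + 3 = 7$)
$B{\left(Y \right)} = -3 + 4 Y^{2}$ ($B{\left(Y \right)} = -3 + \left(Y + Y\right)^{2} = -3 + \left(2 Y\right)^{2} = -3 + 4 Y^{2}$)
$W{\left(y \right)} = 193$ ($W{\left(y \right)} = -3 + 4 \cdot 7^{2} = -3 + 4 \cdot 49 = -3 + 196 = 193$)
$T W{\left(j{\left(F{\left(-3,3 \right)},-1 \right)} \right)} = 272 \cdot 193 = 52496$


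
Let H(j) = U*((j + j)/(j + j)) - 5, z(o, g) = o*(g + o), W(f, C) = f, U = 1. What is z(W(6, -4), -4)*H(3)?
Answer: -48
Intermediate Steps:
H(j) = -4 (H(j) = 1*((j + j)/(j + j)) - 5 = 1*((2*j)/((2*j))) - 5 = 1*((2*j)*(1/(2*j))) - 5 = 1*1 - 5 = 1 - 5 = -4)
z(W(6, -4), -4)*H(3) = (6*(-4 + 6))*(-4) = (6*2)*(-4) = 12*(-4) = -48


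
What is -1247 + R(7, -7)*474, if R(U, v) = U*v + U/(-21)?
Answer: -24631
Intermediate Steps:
R(U, v) = -U/21 + U*v (R(U, v) = U*v + U*(-1/21) = U*v - U/21 = -U/21 + U*v)
-1247 + R(7, -7)*474 = -1247 + (7*(-1/21 - 7))*474 = -1247 + (7*(-148/21))*474 = -1247 - 148/3*474 = -1247 - 23384 = -24631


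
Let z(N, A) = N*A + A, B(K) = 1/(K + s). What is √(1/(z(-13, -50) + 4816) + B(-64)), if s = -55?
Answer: I*√853484422/322252 ≈ 0.090657*I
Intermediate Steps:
B(K) = 1/(-55 + K) (B(K) = 1/(K - 55) = 1/(-55 + K))
z(N, A) = A + A*N (z(N, A) = A*N + A = A + A*N)
√(1/(z(-13, -50) + 4816) + B(-64)) = √(1/(-50*(1 - 13) + 4816) + 1/(-55 - 64)) = √(1/(-50*(-12) + 4816) + 1/(-119)) = √(1/(600 + 4816) - 1/119) = √(1/5416 - 1/119) = √(-5297/644504) = I*√853484422/322252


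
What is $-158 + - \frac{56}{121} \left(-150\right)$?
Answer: $- \frac{10718}{121} \approx -88.578$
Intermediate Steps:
$-158 + - \frac{56}{121} \left(-150\right) = -158 + \left(-56\right) \frac{1}{121} \left(-150\right) = -158 - - \frac{8400}{121} = -158 + \frac{8400}{121} = - \frac{10718}{121}$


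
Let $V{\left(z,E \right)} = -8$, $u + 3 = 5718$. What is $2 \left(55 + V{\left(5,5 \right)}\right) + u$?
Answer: $5809$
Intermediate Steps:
$u = 5715$ ($u = -3 + 5718 = 5715$)
$2 \left(55 + V{\left(5,5 \right)}\right) + u = 2 \left(55 - 8\right) + 5715 = 2 \cdot 47 + 5715 = 94 + 5715 = 5809$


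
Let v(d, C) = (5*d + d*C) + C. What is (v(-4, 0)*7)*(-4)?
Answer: 560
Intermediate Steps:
v(d, C) = C + 5*d + C*d (v(d, C) = (5*d + C*d) + C = C + 5*d + C*d)
(v(-4, 0)*7)*(-4) = ((0 + 5*(-4) + 0*(-4))*7)*(-4) = ((0 - 20 + 0)*7)*(-4) = -20*7*(-4) = -140*(-4) = 560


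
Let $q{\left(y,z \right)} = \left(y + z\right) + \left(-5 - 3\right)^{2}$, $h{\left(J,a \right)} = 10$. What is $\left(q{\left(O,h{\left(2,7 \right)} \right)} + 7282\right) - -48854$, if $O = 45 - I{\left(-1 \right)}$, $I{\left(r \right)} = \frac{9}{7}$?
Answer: $\frac{393776}{7} \approx 56254.0$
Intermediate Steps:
$I{\left(r \right)} = \frac{9}{7}$ ($I{\left(r \right)} = 9 \cdot \frac{1}{7} = \frac{9}{7}$)
$O = \frac{306}{7}$ ($O = 45 - \frac{9}{7} = \frac{306}{7} \approx 43.714$)
$q{\left(y,z \right)} = 64 + y + z$ ($q{\left(y,z \right)} = \left(y + z\right) + \left(-8\right)^{2} = \left(y + z\right) + 64 = 64 + y + z$)
$\left(q{\left(O,h{\left(2,7 \right)} \right)} + 7282\right) - -48854 = \left(\left(64 + \frac{306}{7} + 10\right) + 7282\right) - -48854 = \left(\frac{824}{7} + 7282\right) + 48854 = \frac{51798}{7} + 48854 = \frac{393776}{7}$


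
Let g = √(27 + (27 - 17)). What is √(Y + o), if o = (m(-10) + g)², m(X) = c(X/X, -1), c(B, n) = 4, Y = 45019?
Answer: 2*√(11268 + 2*√37) ≈ 212.42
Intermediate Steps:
m(X) = 4
g = √37 (g = √(27 + 10) = √37 ≈ 6.0828)
o = (4 + √37)² ≈ 101.66
√(Y + o) = √(45019 + (4 + √37)²)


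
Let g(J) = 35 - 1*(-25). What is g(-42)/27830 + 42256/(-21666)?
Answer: -2553662/1310793 ≈ -1.9482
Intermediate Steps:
g(J) = 60 (g(J) = 35 + 25 = 60)
g(-42)/27830 + 42256/(-21666) = 60/27830 + 42256/(-21666) = 60*(1/27830) + 42256*(-1/21666) = 6/2783 - 21128/10833 = -2553662/1310793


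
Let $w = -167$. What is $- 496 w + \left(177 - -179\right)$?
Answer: $83188$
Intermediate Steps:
$- 496 w + \left(177 - -179\right) = \left(-496\right) \left(-167\right) + \left(177 - -179\right) = 82832 + \left(177 + 179\right) = 82832 + 356 = 83188$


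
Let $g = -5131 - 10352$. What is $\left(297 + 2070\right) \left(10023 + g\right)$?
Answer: $-12923820$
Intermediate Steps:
$g = -15483$ ($g = -5131 - 10352 = -15483$)
$\left(297 + 2070\right) \left(10023 + g\right) = \left(297 + 2070\right) \left(10023 - 15483\right) = 2367 \left(-5460\right) = -12923820$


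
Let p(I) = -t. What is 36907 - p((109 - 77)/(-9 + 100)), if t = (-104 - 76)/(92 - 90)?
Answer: 36817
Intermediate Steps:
t = -90 (t = -180/2 = -180*½ = -90)
p(I) = 90 (p(I) = -1*(-90) = 90)
36907 - p((109 - 77)/(-9 + 100)) = 36907 - 1*90 = 36907 - 90 = 36817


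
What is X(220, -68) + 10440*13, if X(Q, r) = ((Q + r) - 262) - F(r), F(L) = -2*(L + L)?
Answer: 135338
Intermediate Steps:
F(L) = -4*L
X(Q, r) = -262 + Q + 5*r (X(Q, r) = ((Q + r) - 262) - (-4)*r = (-262 + Q + r) + 4*r = -262 + Q + 5*r)
X(220, -68) + 10440*13 = (-262 + 220 + 5*(-68)) + 10440*13 = (-262 + 220 - 340) + 135720 = -382 + 135720 = 135338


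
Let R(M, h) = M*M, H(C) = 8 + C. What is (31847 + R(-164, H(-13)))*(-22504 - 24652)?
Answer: -2770084908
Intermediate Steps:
R(M, h) = M**2
(31847 + R(-164, H(-13)))*(-22504 - 24652) = (31847 + (-164)**2)*(-22504 - 24652) = (31847 + 26896)*(-47156) = 58743*(-47156) = -2770084908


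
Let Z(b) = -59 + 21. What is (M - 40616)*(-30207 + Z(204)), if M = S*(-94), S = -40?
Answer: 1114709720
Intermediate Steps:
Z(b) = -38
M = 3760 (M = -40*(-94) = 3760)
(M - 40616)*(-30207 + Z(204)) = (3760 - 40616)*(-30207 - 38) = -36856*(-30245) = 1114709720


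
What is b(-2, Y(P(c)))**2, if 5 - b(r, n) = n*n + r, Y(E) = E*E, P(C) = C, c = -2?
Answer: 81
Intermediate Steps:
Y(E) = E**2
b(r, n) = 5 - r - n**2 (b(r, n) = 5 - (n*n + r) = 5 - (n**2 + r) = 5 - (r + n**2) = 5 + (-r - n**2) = 5 - r - n**2)
b(-2, Y(P(c)))**2 = (5 - 1*(-2) - ((-2)**2)**2)**2 = (5 + 2 - 1*4**2)**2 = (5 + 2 - 1*16)**2 = (5 + 2 - 16)**2 = (-9)**2 = 81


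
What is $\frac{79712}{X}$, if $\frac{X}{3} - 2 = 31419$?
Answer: $\frac{79712}{94263} \approx 0.84563$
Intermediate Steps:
$X = 94263$ ($X = 6 + 3 \cdot 31419 = 6 + 94257 = 94263$)
$\frac{79712}{X} = \frac{79712}{94263}$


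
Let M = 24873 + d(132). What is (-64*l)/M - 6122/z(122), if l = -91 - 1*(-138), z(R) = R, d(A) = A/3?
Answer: -76454425/1519937 ≈ -50.301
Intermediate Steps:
d(A) = A/3 (d(A) = A*(⅓) = A/3)
l = 47 (l = -91 + 138 = 47)
M = 24917 (M = 24873 + (⅓)*132 = 24873 + 44 = 24917)
(-64*l)/M - 6122/z(122) = -64*47/24917 - 6122/122 = -3008*1/24917 - 6122*1/122 = -3008/24917 - 3061/61 = -76454425/1519937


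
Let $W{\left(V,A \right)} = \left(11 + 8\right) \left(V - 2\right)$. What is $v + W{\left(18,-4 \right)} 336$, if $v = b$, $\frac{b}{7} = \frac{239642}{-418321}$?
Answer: $\frac{42727302730}{418321} \approx 1.0214 \cdot 10^{5}$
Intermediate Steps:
$W{\left(V,A \right)} = -38 + 19 V$ ($W{\left(V,A \right)} = 19 \left(-2 + V\right) = -38 + 19 V$)
$b = - \frac{1677494}{418321}$ ($b = 7 \frac{239642}{-418321} = 7 \cdot 239642 \left(- \frac{1}{418321}\right) = 7 \left(- \frac{239642}{418321}\right) = - \frac{1677494}{418321} \approx -4.0101$)
$v = - \frac{1677494}{418321} \approx -4.0101$
$v + W{\left(18,-4 \right)} 336 = - \frac{1677494}{418321} + \left(-38 + 19 \cdot 18\right) 336 = - \frac{1677494}{418321} + \left(-38 + 342\right) 336 = - \frac{1677494}{418321} + 304 \cdot 336 = - \frac{1677494}{418321} + 102144 = \frac{42727302730}{418321}$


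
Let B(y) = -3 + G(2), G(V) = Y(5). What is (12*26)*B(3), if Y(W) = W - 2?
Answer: 0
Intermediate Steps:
Y(W) = -2 + W
G(V) = 3 (G(V) = -2 + 5 = 3)
B(y) = 0 (B(y) = -3 + 3 = 0)
(12*26)*B(3) = (12*26)*0 = 312*0 = 0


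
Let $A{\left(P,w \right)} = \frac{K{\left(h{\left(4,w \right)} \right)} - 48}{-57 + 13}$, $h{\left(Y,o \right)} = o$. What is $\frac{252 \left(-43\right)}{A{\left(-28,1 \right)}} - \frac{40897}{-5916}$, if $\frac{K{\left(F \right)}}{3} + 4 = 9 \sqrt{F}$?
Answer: $- \frac{85433471}{5916} \approx -14441.0$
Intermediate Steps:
$K{\left(F \right)} = -12 + 27 \sqrt{F}$ ($K{\left(F \right)} = -12 + 3 \cdot 9 \sqrt{F} = -12 + 27 \sqrt{F}$)
$A{\left(P,w \right)} = \frac{15}{11} - \frac{27 \sqrt{w}}{44}$ ($A{\left(P,w \right)} = \frac{\left(-12 + 27 \sqrt{w}\right) - 48}{-57 + 13} = \frac{-60 + 27 \sqrt{w}}{-44} = \left(-60 + 27 \sqrt{w}\right) \left(- \frac{1}{44}\right) = \frac{15}{11} - \frac{27 \sqrt{w}}{44}$)
$\frac{252 \left(-43\right)}{A{\left(-28,1 \right)}} - \frac{40897}{-5916} = \frac{252 \left(-43\right)}{\frac{15}{11} - \frac{27 \sqrt{1}}{44}} - \frac{40897}{-5916} = - \frac{10836}{\frac{15}{11} - \frac{27}{44}} - - \frac{40897}{5916} = - \frac{10836}{\frac{15}{11} - \frac{27}{44}} + \frac{40897}{5916} = - \frac{10836}{\frac{3}{4}} + \frac{40897}{5916} = \left(-10836\right) \frac{4}{3} + \frac{40897}{5916} = -14448 + \frac{40897}{5916} = - \frac{85433471}{5916}$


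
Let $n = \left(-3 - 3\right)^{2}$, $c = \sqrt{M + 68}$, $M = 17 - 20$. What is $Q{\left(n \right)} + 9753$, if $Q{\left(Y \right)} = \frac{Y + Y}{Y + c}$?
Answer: $\frac{12008535}{1231} - \frac{72 \sqrt{65}}{1231} \approx 9754.6$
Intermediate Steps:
$M = -3$ ($M = 17 - 20 = -3$)
$c = \sqrt{65}$ ($c = \sqrt{-3 + 68} = \sqrt{65} \approx 8.0623$)
$n = 36$ ($n = \left(-6\right)^{2} = 36$)
$Q{\left(Y \right)} = \frac{2 Y}{Y + \sqrt{65}}$ ($Q{\left(Y \right)} = \frac{Y + Y}{Y + \sqrt{65}} = \frac{2 Y}{Y + \sqrt{65}}$)
$Q{\left(n \right)} + 9753 = 2 \cdot 36 \frac{1}{36 + \sqrt{65}} + 9753 = \frac{72}{36 + \sqrt{65}} + 9753 = 9753 + \frac{72}{36 + \sqrt{65}}$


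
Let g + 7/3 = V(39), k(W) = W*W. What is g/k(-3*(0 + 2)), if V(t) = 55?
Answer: 79/54 ≈ 1.4630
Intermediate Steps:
k(W) = W²
g = 158/3 (g = -7/3 + 55 = 158/3 ≈ 52.667)
g/k(-3*(0 + 2)) = 158/(3*((-3*(0 + 2))²)) = 158/(3*((-3*2)²)) = 158/(3*((-6)²)) = (158/3)/36 = (158/3)*(1/36) = 79/54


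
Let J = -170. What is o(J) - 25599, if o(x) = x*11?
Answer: -27469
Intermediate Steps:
o(x) = 11*x
o(J) - 25599 = 11*(-170) - 25599 = -1870 - 25599 = -27469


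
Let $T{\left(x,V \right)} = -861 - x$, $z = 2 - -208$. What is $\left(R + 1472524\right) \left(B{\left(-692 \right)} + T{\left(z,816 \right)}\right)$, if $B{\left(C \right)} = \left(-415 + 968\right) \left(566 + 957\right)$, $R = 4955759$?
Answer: $5407137388884$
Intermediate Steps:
$z = 210$ ($z = 2 + 208 = 210$)
$B{\left(C \right)} = 842219$ ($B{\left(C \right)} = 553 \cdot 1523 = 842219$)
$\left(R + 1472524\right) \left(B{\left(-692 \right)} + T{\left(z,816 \right)}\right) = \left(4955759 + 1472524\right) \left(842219 - 1071\right) = 6428283 \left(842219 - 1071\right) = 6428283 \cdot 841148 = 5407137388884$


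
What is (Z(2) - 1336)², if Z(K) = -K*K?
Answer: 1795600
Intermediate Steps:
Z(K) = -K²
(Z(2) - 1336)² = (-1*2² - 1336)² = (-1*4 - 1336)² = (-4 - 1336)² = (-1340)² = 1795600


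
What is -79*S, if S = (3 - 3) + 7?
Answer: -553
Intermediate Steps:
S = 7 (S = 0 + 7 = 7)
-79*S = -79*7 = -553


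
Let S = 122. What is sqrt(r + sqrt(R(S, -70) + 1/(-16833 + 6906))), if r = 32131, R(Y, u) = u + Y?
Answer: sqrt(351817774011 + 3309*sqrt(569371909))/3309 ≈ 179.27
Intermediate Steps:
R(Y, u) = Y + u
sqrt(r + sqrt(R(S, -70) + 1/(-16833 + 6906))) = sqrt(32131 + sqrt((122 - 70) + 1/(-16833 + 6906))) = sqrt(32131 + sqrt(52 + 1/(-9927))) = sqrt(32131 + sqrt(52 - 1/9927)) = sqrt(32131 + sqrt(516203/9927)) = sqrt(32131 + sqrt(569371909)/3309)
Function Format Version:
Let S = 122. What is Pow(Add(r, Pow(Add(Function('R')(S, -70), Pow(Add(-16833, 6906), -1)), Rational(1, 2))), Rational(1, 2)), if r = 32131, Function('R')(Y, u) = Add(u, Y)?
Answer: Mul(Rational(1, 3309), Pow(Add(351817774011, Mul(3309, Pow(569371909, Rational(1, 2)))), Rational(1, 2))) ≈ 179.27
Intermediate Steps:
Function('R')(Y, u) = Add(Y, u)
Pow(Add(r, Pow(Add(Function('R')(S, -70), Pow(Add(-16833, 6906), -1)), Rational(1, 2))), Rational(1, 2)) = Pow(Add(32131, Pow(Add(Add(122, -70), Pow(Add(-16833, 6906), -1)), Rational(1, 2))), Rational(1, 2)) = Pow(Add(32131, Pow(Add(52, Pow(-9927, -1)), Rational(1, 2))), Rational(1, 2)) = Pow(Add(32131, Pow(Add(52, Rational(-1, 9927)), Rational(1, 2))), Rational(1, 2)) = Pow(Add(32131, Pow(Rational(516203, 9927), Rational(1, 2))), Rational(1, 2)) = Pow(Add(32131, Mul(Rational(1, 3309), Pow(569371909, Rational(1, 2)))), Rational(1, 2))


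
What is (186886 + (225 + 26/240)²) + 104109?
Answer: 4920030169/14400 ≈ 3.4167e+5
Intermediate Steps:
(186886 + (225 + 26/240)²) + 104109 = (186886 + (225 + 26*(1/240))²) + 104109 = (186886 + (225 + 13/120)²) + 104109 = (186886 + (27013/120)²) + 104109 = (186886 + 729702169/14400) + 104109 = 3420860569/14400 + 104109 = 4920030169/14400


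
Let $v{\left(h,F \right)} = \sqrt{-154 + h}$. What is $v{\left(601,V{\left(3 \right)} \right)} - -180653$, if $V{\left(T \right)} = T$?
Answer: $180653 + \sqrt{447} \approx 1.8067 \cdot 10^{5}$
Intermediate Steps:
$v{\left(601,V{\left(3 \right)} \right)} - -180653 = \sqrt{-154 + 601} - -180653 = \sqrt{447} + 180653 = 180653 + \sqrt{447}$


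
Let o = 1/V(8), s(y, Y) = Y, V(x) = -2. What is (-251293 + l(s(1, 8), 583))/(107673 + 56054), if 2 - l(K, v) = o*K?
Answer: -251287/163727 ≈ -1.5348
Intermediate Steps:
o = -1/2 (o = 1/(-2) = -1/2 ≈ -0.50000)
l(K, v) = 2 + K/2 (l(K, v) = 2 - (-1)*K/2 = 2 + K/2)
(-251293 + l(s(1, 8), 583))/(107673 + 56054) = (-251293 + (2 + (1/2)*8))/(107673 + 56054) = (-251293 + (2 + 4))/163727 = (-251293 + 6)*(1/163727) = -251287*1/163727 = -251287/163727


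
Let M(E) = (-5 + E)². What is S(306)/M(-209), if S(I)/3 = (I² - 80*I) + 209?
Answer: 208095/45796 ≈ 4.5440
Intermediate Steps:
S(I) = 627 - 240*I + 3*I² (S(I) = 3*((I² - 80*I) + 209) = 3*(209 + I² - 80*I) = 627 - 240*I + 3*I²)
S(306)/M(-209) = (627 - 240*306 + 3*306²)/((-5 - 209)²) = (627 - 73440 + 3*93636)/((-214)²) = (627 - 73440 + 280908)/45796 = 208095*(1/45796) = 208095/45796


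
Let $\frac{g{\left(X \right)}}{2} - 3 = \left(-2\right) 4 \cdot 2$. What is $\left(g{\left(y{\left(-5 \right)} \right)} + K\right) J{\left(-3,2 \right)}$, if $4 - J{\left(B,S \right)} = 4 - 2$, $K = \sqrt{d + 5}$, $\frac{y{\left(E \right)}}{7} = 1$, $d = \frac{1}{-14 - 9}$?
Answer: $-52 + \frac{2 \sqrt{2622}}{23} \approx -47.547$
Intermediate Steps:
$d = - \frac{1}{23}$ ($d = \frac{1}{-23} = - \frac{1}{23} \approx -0.043478$)
$y{\left(E \right)} = 7$ ($y{\left(E \right)} = 7 \cdot 1 = 7$)
$g{\left(X \right)} = -26$ ($g{\left(X \right)} = 6 + 2 \left(-2\right) 4 \cdot 2 = 6 + 2 \left(\left(-8\right) 2\right) = 6 + 2 \left(-16\right) = 6 - 32 = -26$)
$K = \frac{\sqrt{2622}}{23}$ ($K = \sqrt{- \frac{1}{23} + 5} = \sqrt{\frac{114}{23}} = \frac{\sqrt{2622}}{23} \approx 2.2263$)
$J{\left(B,S \right)} = 2$ ($J{\left(B,S \right)} = 4 - \left(4 - 2\right) = 4 - 2 = 2$)
$\left(g{\left(y{\left(-5 \right)} \right)} + K\right) J{\left(-3,2 \right)} = \left(-26 + \frac{\sqrt{2622}}{23}\right) 2 = -52 + \frac{2 \sqrt{2622}}{23}$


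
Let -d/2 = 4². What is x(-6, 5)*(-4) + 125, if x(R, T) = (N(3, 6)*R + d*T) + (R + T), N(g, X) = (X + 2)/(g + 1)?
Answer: 817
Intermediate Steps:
N(g, X) = (2 + X)/(1 + g)
d = -32 (d = -2*4² = -2*16 = -32)
x(R, T) = -31*T + 3*R (x(R, T) = (((2 + 6)/(1 + 3))*R - 32*T) + (R + T) = ((8/4)*R - 32*T) + (R + T) = (((¼)*8)*R - 32*T) + (R + T) = (2*R - 32*T) + (R + T) = (-32*T + 2*R) + (R + T) = -31*T + 3*R)
x(-6, 5)*(-4) + 125 = (-31*5 + 3*(-6))*(-4) + 125 = (-155 - 18)*(-4) + 125 = -173*(-4) + 125 = 692 + 125 = 817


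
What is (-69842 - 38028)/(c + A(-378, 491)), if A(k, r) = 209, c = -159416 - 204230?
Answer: 107870/363437 ≈ 0.29681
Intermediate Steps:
c = -363646
(-69842 - 38028)/(c + A(-378, 491)) = (-69842 - 38028)/(-363646 + 209) = -107870/(-363437) = -107870*(-1/363437) = 107870/363437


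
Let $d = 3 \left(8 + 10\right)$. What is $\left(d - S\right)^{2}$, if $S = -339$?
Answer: $154449$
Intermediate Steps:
$d = 54$ ($d = 3 \cdot 18 = 54$)
$\left(d - S\right)^{2} = \left(54 - -339\right)^{2} = \left(54 + 339\right)^{2} = 393^{2} = 154449$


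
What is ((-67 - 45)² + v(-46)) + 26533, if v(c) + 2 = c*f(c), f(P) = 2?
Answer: 38983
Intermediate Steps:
v(c) = -2 + 2*c (v(c) = -2 + c*2 = -2 + 2*c)
((-67 - 45)² + v(-46)) + 26533 = ((-67 - 45)² + (-2 + 2*(-46))) + 26533 = ((-112)² + (-2 - 92)) + 26533 = (12544 - 94) + 26533 = 12450 + 26533 = 38983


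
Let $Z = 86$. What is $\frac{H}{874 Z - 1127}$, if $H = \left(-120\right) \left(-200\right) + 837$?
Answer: $\frac{8279}{24679} \approx 0.33547$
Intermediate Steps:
$H = 24837$ ($H = 24000 + 837 = 24837$)
$\frac{H}{874 Z - 1127} = \frac{24837}{874 \cdot 86 - 1127} = \frac{24837}{75164 - 1127} = \frac{24837}{74037} = 24837 \cdot \frac{1}{74037} = \frac{8279}{24679}$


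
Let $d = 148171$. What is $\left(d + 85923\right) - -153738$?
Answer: $387832$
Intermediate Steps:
$\left(d + 85923\right) - -153738 = \left(148171 + 85923\right) - -153738 = 234094 + 153738 = 387832$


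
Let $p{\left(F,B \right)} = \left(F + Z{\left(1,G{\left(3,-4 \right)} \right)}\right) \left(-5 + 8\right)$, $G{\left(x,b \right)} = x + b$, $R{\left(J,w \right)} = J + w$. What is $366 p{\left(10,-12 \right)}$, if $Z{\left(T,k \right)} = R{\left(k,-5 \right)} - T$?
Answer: $3294$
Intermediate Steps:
$G{\left(x,b \right)} = b + x$
$Z{\left(T,k \right)} = -5 + k - T$ ($Z{\left(T,k \right)} = \left(k - 5\right) - T = \left(-5 + k\right) - T = -5 + k - T$)
$p{\left(F,B \right)} = -21 + 3 F$ ($p{\left(F,B \right)} = \left(F - 7\right) \left(-5 + 8\right) = \left(F - 7\right) 3 = \left(-7 + F\right) 3 = -21 + 3 F$)
$366 p{\left(10,-12 \right)} = 366 \left(-21 + 3 \cdot 10\right) = 366 \left(-21 + 30\right) = 366 \cdot 9 = 3294$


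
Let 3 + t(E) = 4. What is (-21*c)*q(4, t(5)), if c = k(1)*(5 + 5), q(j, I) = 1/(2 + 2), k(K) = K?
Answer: -105/2 ≈ -52.500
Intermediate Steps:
t(E) = 1 (t(E) = -3 + 4 = 1)
q(j, I) = ¼ (q(j, I) = 1/4 = ¼)
c = 10 (c = 1*(5 + 5) = 1*10 = 10)
(-21*c)*q(4, t(5)) = -21*10*(¼) = -210*¼ = -105/2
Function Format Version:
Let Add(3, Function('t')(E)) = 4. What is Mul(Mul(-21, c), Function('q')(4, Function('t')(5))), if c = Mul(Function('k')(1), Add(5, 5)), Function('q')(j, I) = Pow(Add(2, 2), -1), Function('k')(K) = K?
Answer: Rational(-105, 2) ≈ -52.500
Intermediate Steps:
Function('t')(E) = 1 (Function('t')(E) = Add(-3, 4) = 1)
Function('q')(j, I) = Rational(1, 4) (Function('q')(j, I) = Pow(4, -1) = Rational(1, 4))
c = 10 (c = Mul(1, Add(5, 5)) = Mul(1, 10) = 10)
Mul(Mul(-21, c), Function('q')(4, Function('t')(5))) = Mul(Mul(-21, 10), Rational(1, 4)) = Mul(-210, Rational(1, 4)) = Rational(-105, 2)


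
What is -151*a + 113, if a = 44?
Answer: -6531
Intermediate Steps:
-151*a + 113 = -151*44 + 113 = -6644 + 113 = -6531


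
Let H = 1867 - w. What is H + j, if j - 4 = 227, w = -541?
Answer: 2639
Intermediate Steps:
j = 231 (j = 4 + 227 = 231)
H = 2408 (H = 1867 - 1*(-541) = 1867 + 541 = 2408)
H + j = 2408 + 231 = 2639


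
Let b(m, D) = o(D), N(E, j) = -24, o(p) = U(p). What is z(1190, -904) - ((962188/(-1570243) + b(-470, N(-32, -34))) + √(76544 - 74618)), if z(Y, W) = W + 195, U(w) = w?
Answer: -1074654267/1570243 - 3*√214 ≈ -728.27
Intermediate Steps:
o(p) = p
b(m, D) = D
z(Y, W) = 195 + W
z(1190, -904) - ((962188/(-1570243) + b(-470, N(-32, -34))) + √(76544 - 74618)) = (195 - 904) - ((962188/(-1570243) - 24) + √(76544 - 74618)) = -709 - ((962188*(-1/1570243) - 24) + √1926) = -709 - ((-962188/1570243 - 24) + 3*√214) = -709 - (-38648020/1570243 + 3*√214) = -709 + (38648020/1570243 - 3*√214) = -1074654267/1570243 - 3*√214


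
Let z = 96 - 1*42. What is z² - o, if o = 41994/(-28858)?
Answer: 42095961/14429 ≈ 2917.5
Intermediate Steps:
o = -20997/14429 (o = 41994*(-1/28858) = -20997/14429 ≈ -1.4552)
z = 54 (z = 96 - 42 = 54)
z² - o = 54² - 1*(-20997/14429) = 2916 + 20997/14429 = 42095961/14429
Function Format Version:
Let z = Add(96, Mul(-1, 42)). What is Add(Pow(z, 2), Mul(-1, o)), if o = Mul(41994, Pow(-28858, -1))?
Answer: Rational(42095961, 14429) ≈ 2917.5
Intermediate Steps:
o = Rational(-20997, 14429) (o = Mul(41994, Rational(-1, 28858)) = Rational(-20997, 14429) ≈ -1.4552)
z = 54 (z = Add(96, -42) = 54)
Add(Pow(z, 2), Mul(-1, o)) = Add(Pow(54, 2), Mul(-1, Rational(-20997, 14429))) = Add(2916, Rational(20997, 14429)) = Rational(42095961, 14429)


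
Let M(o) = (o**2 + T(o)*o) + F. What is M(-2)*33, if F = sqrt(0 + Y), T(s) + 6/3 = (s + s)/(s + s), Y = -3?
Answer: 198 + 33*I*sqrt(3) ≈ 198.0 + 57.158*I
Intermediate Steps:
T(s) = -1 (T(s) = -2 + (s + s)/(s + s) = -2 + (2*s)/((2*s)) = -2 + (2*s)*(1/(2*s)) = -2 + 1 = -1)
F = I*sqrt(3) (F = sqrt(0 - 3) = sqrt(-3) = I*sqrt(3) ≈ 1.732*I)
M(o) = o**2 - o + I*sqrt(3) (M(o) = (o**2 - o) + I*sqrt(3) = o**2 - o + I*sqrt(3))
M(-2)*33 = ((-2)**2 - 1*(-2) + I*sqrt(3))*33 = (4 + 2 + I*sqrt(3))*33 = (6 + I*sqrt(3))*33 = 198 + 33*I*sqrt(3)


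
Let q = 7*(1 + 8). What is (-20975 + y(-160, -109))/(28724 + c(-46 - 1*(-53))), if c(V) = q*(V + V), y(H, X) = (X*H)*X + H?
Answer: -1922095/29606 ≈ -64.922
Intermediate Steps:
y(H, X) = H + H*X² (y(H, X) = (H*X)*X + H = H*X² + H = H + H*X²)
q = 63 (q = 7*9 = 63)
c(V) = 126*V (c(V) = 63*(V + V) = 63*(2*V) = 126*V)
(-20975 + y(-160, -109))/(28724 + c(-46 - 1*(-53))) = (-20975 - 160*(1 + (-109)²))/(28724 + 126*(-46 - 1*(-53))) = (-20975 - 160*(1 + 11881))/(28724 + 126*(-46 + 53)) = (-20975 - 160*11882)/(28724 + 126*7) = (-20975 - 1901120)/(28724 + 882) = -1922095/29606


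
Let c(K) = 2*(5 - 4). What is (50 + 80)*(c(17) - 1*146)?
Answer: -18720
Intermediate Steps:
c(K) = 2 (c(K) = 2*1 = 2)
(50 + 80)*(c(17) - 1*146) = (50 + 80)*(2 - 1*146) = 130*(2 - 146) = 130*(-144) = -18720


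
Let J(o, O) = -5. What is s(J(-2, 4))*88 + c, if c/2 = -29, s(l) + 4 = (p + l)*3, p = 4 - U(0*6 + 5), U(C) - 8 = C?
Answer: -4106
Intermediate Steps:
U(C) = 8 + C
p = -9 (p = 4 - (8 + (0*6 + 5)) = 4 - (8 + (0 + 5)) = 4 - (8 + 5) = 4 - 1*13 = 4 - 13 = -9)
s(l) = -31 + 3*l (s(l) = -4 + (-9 + l)*3 = -4 + (-27 + 3*l) = -31 + 3*l)
c = -58 (c = 2*(-29) = -58)
s(J(-2, 4))*88 + c = (-31 + 3*(-5))*88 - 58 = (-31 - 15)*88 - 58 = -46*88 - 58 = -4048 - 58 = -4106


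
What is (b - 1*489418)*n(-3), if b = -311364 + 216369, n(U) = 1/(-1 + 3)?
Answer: -584413/2 ≈ -2.9221e+5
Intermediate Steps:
n(U) = ½ (n(U) = 1/2 = ½)
b = -94995
(b - 1*489418)*n(-3) = (-94995 - 1*489418)*(½) = (-94995 - 489418)*(½) = -584413*½ = -584413/2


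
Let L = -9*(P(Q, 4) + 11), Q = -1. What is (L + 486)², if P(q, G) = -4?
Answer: 178929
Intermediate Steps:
L = -63 (L = -9*(-4 + 11) = -9*7 = -63)
(L + 486)² = (-63 + 486)² = 423² = 178929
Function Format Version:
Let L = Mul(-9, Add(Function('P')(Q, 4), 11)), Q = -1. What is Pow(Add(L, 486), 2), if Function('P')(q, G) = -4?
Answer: 178929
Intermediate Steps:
L = -63 (L = Mul(-9, Add(-4, 11)) = Mul(-9, 7) = -63)
Pow(Add(L, 486), 2) = Pow(Add(-63, 486), 2) = Pow(423, 2) = 178929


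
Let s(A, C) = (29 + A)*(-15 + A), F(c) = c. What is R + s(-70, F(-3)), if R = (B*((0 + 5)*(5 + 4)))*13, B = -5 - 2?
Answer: -610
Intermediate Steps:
B = -7
s(A, C) = (-15 + A)*(29 + A)
R = -4095 (R = -7*(0 + 5)*(5 + 4)*13 = -35*9*13 = -7*45*13 = -315*13 = -4095)
R + s(-70, F(-3)) = -4095 + (-435 + (-70)² + 14*(-70)) = -4095 + (-435 + 4900 - 980) = -4095 + 3485 = -610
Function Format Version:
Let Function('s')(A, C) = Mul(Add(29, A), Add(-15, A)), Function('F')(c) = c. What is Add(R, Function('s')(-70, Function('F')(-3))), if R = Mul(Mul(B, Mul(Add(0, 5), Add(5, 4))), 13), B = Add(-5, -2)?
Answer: -610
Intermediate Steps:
B = -7
Function('s')(A, C) = Mul(Add(-15, A), Add(29, A))
R = -4095 (R = Mul(Mul(-7, Mul(Add(0, 5), Add(5, 4))), 13) = Mul(Mul(-7, Mul(5, 9)), 13) = Mul(Mul(-7, 45), 13) = Mul(-315, 13) = -4095)
Add(R, Function('s')(-70, Function('F')(-3))) = Add(-4095, Add(-435, Pow(-70, 2), Mul(14, -70))) = Add(-4095, Add(-435, 4900, -980)) = Add(-4095, 3485) = -610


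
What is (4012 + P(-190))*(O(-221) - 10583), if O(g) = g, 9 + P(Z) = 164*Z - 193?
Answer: 295489400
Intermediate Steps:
P(Z) = -202 + 164*Z (P(Z) = -9 + (164*Z - 193) = -9 + (-193 + 164*Z) = -202 + 164*Z)
(4012 + P(-190))*(O(-221) - 10583) = (4012 + (-202 + 164*(-190)))*(-221 - 10583) = (4012 + (-202 - 31160))*(-10804) = (4012 - 31362)*(-10804) = -27350*(-10804) = 295489400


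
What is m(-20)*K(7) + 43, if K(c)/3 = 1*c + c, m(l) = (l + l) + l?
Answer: -2477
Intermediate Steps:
m(l) = 3*l (m(l) = 2*l + l = 3*l)
K(c) = 6*c (K(c) = 3*(1*c + c) = 3*(c + c) = 3*(2*c) = 6*c)
m(-20)*K(7) + 43 = (3*(-20))*(6*7) + 43 = -60*42 + 43 = -2520 + 43 = -2477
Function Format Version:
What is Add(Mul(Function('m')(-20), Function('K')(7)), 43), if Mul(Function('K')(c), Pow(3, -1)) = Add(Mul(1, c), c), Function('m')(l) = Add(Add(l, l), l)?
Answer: -2477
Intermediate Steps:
Function('m')(l) = Mul(3, l) (Function('m')(l) = Add(Mul(2, l), l) = Mul(3, l))
Function('K')(c) = Mul(6, c) (Function('K')(c) = Mul(3, Add(Mul(1, c), c)) = Mul(3, Add(c, c)) = Mul(3, Mul(2, c)) = Mul(6, c))
Add(Mul(Function('m')(-20), Function('K')(7)), 43) = Add(Mul(Mul(3, -20), Mul(6, 7)), 43) = Add(Mul(-60, 42), 43) = Add(-2520, 43) = -2477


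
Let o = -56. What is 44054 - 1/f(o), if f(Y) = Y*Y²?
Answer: 7736587265/175616 ≈ 44054.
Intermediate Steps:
f(Y) = Y³
44054 - 1/f(o) = 44054 - 1/((-56)³) = 44054 - 1/(-175616) = 44054 - 1*(-1/175616) = 44054 + 1/175616 = 7736587265/175616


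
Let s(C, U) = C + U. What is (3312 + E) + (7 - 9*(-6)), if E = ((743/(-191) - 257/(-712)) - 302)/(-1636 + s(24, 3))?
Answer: 738091484257/218811128 ≈ 3373.2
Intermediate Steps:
E = 41549513/218811128 (E = ((743/(-191) - 257/(-712)) - 302)/(-1636 + (24 + 3)) = ((743*(-1/191) - 257*(-1/712)) - 302)/(-1636 + 27) = ((-743/191 + 257/712) - 302)/(-1609) = (-479929/135992 - 302)*(-1/1609) = -41549513/135992*(-1/1609) = 41549513/218811128 ≈ 0.18989)
(3312 + E) + (7 - 9*(-6)) = (3312 + 41549513/218811128) + (7 - 9*(-6)) = 724744005449/218811128 + (7 + 54) = 724744005449/218811128 + 61 = 738091484257/218811128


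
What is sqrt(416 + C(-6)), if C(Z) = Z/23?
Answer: sqrt(219926)/23 ≈ 20.390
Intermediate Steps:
C(Z) = Z/23 (C(Z) = Z*(1/23) = Z/23)
sqrt(416 + C(-6)) = sqrt(416 + (1/23)*(-6)) = sqrt(416 - 6/23) = sqrt(9562/23) = sqrt(219926)/23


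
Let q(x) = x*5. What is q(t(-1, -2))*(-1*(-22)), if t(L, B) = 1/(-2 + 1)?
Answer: -110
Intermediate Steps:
t(L, B) = -1 (t(L, B) = 1/(-1) = -1)
q(x) = 5*x
q(t(-1, -2))*(-1*(-22)) = (5*(-1))*(-1*(-22)) = -5*22 = -110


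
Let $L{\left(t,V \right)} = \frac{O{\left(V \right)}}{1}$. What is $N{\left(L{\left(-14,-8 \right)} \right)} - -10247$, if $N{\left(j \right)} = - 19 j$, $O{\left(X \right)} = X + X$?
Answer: $10551$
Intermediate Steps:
$O{\left(X \right)} = 2 X$
$L{\left(t,V \right)} = 2 V$ ($L{\left(t,V \right)} = \frac{2 V}{1} = 2 V 1 = 2 V$)
$N{\left(L{\left(-14,-8 \right)} \right)} - -10247 = - 19 \cdot 2 \left(-8\right) - -10247 = \left(-19\right) \left(-16\right) + 10247 = 304 + 10247 = 10551$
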